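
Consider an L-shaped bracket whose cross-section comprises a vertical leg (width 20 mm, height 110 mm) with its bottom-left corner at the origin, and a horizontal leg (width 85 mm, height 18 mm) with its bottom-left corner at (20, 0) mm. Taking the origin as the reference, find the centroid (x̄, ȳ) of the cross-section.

vertical leg: A = 20 × 110 = 2200.00, centroid at (10.00, 55.00).
horizontal leg: A = 85 × 18 = 1530.00, centroid at (62.50, 9.00).
ΣA = 3730.00 mm², ΣAx̄ = 117625.00 mm³, ΣAȳ = 134770.00 mm³.
x̄ = 117625.00/3730.00 = 31.53 mm; ȳ = 134770.00/3730.00 = 36.13 mm.

x̄ = 31.53 mm, ȳ = 36.13 mm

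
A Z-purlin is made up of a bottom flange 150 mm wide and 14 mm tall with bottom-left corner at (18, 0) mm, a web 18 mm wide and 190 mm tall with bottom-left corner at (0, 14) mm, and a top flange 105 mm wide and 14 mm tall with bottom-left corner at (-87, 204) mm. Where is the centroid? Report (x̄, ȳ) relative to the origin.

bottom flange: A = 150 × 14 = 2100.00, centroid at (93.00, 7.00).
web: A = 18 × 190 = 3420.00, centroid at (9.00, 109.00).
top flange: A = 105 × 14 = 1470.00, centroid at (-34.50, 211.00).
ΣA = 6990.00 mm²
ΣAx̄ = (2100.00)(93.00) + (3420.00)(9.00) + (1470.00)(-34.50) = 175365.00 mm³
ΣAȳ = (2100.00)(7.00) + (3420.00)(109.00) + (1470.00)(211.00) = 697650.00 mm³
x̄ = 175365.00 / 6990.00 = 25.09 mm
ȳ = 697650.00 / 6990.00 = 99.81 mm

x̄ = 25.09 mm, ȳ = 99.81 mm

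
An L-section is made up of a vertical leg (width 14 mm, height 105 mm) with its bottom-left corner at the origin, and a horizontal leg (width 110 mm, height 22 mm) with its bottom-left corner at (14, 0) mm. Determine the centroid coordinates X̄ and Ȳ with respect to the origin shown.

X̄ = 45.57 mm, Ȳ = 26.68 mm

Part | A | x̄ᵢ | ȳᵢ | A·x̄ᵢ | A·ȳᵢ
vertical leg | 1470.00 | 7.00 | 52.50 | 10290.00 | 77175.00
horizontal leg | 2420.00 | 69.00 | 11.00 | 166980.00 | 26620.00
Σ | 3890.00 |  |  | 177270.00 | 103795.00
X̄ = 177270.00 / 3890.00 = 45.57 mm
Ȳ = 103795.00 / 3890.00 = 26.68 mm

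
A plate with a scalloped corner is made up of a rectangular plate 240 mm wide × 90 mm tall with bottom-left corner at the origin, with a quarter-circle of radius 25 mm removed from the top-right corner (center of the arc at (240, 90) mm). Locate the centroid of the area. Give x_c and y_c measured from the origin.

x_c = 117.46 mm, y_c = 44.20 mm

Part | A | x̄ᵢ | ȳᵢ | A·x̄ᵢ | A·ȳᵢ
plate | 21600.00 | 120.00 | 45.00 | 2592000.00 | 972000.00
removed quarter-circle | -490.87 | 229.39 | 79.39 | -112601.39 | -38970.31
Σ | 21109.13 |  |  | 2479398.61 | 933029.69
x_c = 2479398.61 / 21109.13 = 117.46 mm
y_c = 933029.69 / 21109.13 = 44.20 mm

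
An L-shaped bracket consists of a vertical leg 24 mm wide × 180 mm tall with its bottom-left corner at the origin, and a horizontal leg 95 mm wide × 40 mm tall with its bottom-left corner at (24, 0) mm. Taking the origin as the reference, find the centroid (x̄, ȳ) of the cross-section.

Part | A | x̄ᵢ | ȳᵢ | A·x̄ᵢ | A·ȳᵢ
vertical leg | 4320.00 | 12.00 | 90.00 | 51840.00 | 388800.00
horizontal leg | 3800.00 | 71.50 | 20.00 | 271700.00 | 76000.00
Σ | 8120.00 |  |  | 323540.00 | 464800.00
x̄ = 323540.00 / 8120.00 = 39.84 mm
ȳ = 464800.00 / 8120.00 = 57.24 mm

x̄ = 39.84 mm, ȳ = 57.24 mm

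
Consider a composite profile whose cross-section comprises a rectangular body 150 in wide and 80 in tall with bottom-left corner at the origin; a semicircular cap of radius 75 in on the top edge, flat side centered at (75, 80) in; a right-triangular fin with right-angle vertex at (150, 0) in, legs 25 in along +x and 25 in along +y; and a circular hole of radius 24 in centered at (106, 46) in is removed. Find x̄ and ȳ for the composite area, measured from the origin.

x̄ = 73.45 in, ȳ = 71.75 in

rectangular body: A = 150 × 80 = 12000.00, centroid at (75.00, 40.00).
semicircular top: A = ½π·75² = 8835.73, centroid at (75.00, 111.83).
triangular fin: A = ½·25·25 = 312.50, centroid at (158.33, 8.33).
hole: A = −π·24² = -1809.56, centroid at (106.00, 46.00).
ΣA = 19338.67 in², ΣAx̄ = 1420345.79 in³, ΣAȳ = 1387472.87 in³.
x̄ = 1420345.79/19338.67 = 73.45 in; ȳ = 1387472.87/19338.67 = 71.75 in.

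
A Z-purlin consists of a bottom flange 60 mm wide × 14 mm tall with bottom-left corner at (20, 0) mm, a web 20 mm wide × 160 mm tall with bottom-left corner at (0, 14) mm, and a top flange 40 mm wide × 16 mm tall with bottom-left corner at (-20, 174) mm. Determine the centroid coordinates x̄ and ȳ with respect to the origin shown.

x̄ = 15.81 mm, ȳ = 90.42 mm

bottom flange: A = 60 × 14 = 840.00, centroid at (50.00, 7.00).
web: A = 20 × 160 = 3200.00, centroid at (10.00, 94.00).
top flange: A = 40 × 16 = 640.00, centroid at (0.00, 182.00).
ΣA = 4680.00 mm², ΣAx̄ = 74000.00 mm³, ΣAȳ = 423160.00 mm³.
x̄ = 74000.00/4680.00 = 15.81 mm; ȳ = 423160.00/4680.00 = 90.42 mm.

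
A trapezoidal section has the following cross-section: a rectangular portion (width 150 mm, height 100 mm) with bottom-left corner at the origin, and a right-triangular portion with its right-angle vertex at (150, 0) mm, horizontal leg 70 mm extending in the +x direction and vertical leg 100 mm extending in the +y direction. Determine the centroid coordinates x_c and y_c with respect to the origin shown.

rectangular portion: A = 150 × 100 = 15000.00, centroid at (75.00, 50.00).
triangular portion: A = ½·70·100 = 3500.00, centroid at (173.33, 33.33).
ΣA = 18500.00 mm²
ΣAx_c = (15000.00)(75.00) + (3500.00)(173.33) = 1731666.67 mm³
ΣAy_c = (15000.00)(50.00) + (3500.00)(33.33) = 866666.67 mm³
x_c = 1731666.67 / 18500.00 = 93.60 mm
y_c = 866666.67 / 18500.00 = 46.85 mm

x_c = 93.60 mm, y_c = 46.85 mm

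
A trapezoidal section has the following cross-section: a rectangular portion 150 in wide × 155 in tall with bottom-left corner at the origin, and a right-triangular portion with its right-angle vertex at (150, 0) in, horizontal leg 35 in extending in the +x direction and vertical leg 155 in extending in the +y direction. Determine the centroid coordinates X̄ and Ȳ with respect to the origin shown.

rectangular portion: A = 150 × 155 = 23250.00, centroid at (75.00, 77.50).
triangular portion: A = ½·35·155 = 2712.50, centroid at (161.67, 51.67).
ΣA = 25962.50 in²
ΣAX̄ = (23250.00)(75.00) + (2712.50)(161.67) = 2182270.83 in³
ΣAȲ = (23250.00)(77.50) + (2712.50)(51.67) = 1942020.83 in³
X̄ = 2182270.83 / 25962.50 = 84.05 in
Ȳ = 1942020.83 / 25962.50 = 74.80 in

X̄ = 84.05 in, Ȳ = 74.80 in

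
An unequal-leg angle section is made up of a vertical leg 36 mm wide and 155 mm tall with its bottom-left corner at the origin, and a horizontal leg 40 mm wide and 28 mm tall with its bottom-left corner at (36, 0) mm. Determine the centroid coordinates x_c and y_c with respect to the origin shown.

vertical leg: A = 36 × 155 = 5580.00, centroid at (18.00, 77.50).
horizontal leg: A = 40 × 28 = 1120.00, centroid at (56.00, 14.00).
ΣA = 6700.00 mm²
ΣAx_c = (5580.00)(18.00) + (1120.00)(56.00) = 163160.00 mm³
ΣAy_c = (5580.00)(77.50) + (1120.00)(14.00) = 448130.00 mm³
x_c = 163160.00 / 6700.00 = 24.35 mm
y_c = 448130.00 / 6700.00 = 66.89 mm

x_c = 24.35 mm, y_c = 66.89 mm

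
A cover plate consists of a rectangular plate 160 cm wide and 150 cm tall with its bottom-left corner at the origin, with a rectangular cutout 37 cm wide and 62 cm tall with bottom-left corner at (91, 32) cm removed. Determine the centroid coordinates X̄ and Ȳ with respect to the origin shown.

plate: A = 160 × 150 = 24000.00, centroid at (80.00, 75.00).
hole: A = −(37 × 62) = -2294.00, centroid at (109.50, 63.00).
ΣA = 21706.00 cm²
ΣAX̄ = (24000.00)(80.00) + (-2294.00)(109.50) = 1668807.00 cm³
ΣAȲ = (24000.00)(75.00) + (-2294.00)(63.00) = 1655478.00 cm³
X̄ = 1668807.00 / 21706.00 = 76.88 cm
Ȳ = 1655478.00 / 21706.00 = 76.27 cm

X̄ = 76.88 cm, Ȳ = 76.27 cm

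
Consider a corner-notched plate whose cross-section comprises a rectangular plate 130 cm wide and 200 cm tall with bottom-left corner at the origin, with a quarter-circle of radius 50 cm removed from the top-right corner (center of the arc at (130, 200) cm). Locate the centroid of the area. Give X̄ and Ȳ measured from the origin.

plate: A = 130 × 200 = 26000.00, centroid at (65.00, 100.00).
removed quarter-circle: A = −¼π·50² = -1963.50, centroid at (108.78, 178.78).
ΣA = 24036.50 cm², ΣAX̄ = 1476412.26 cm³, ΣAȲ = 2248967.58 cm³.
X̄ = 1476412.26/24036.50 = 61.42 cm; Ȳ = 2248967.58/24036.50 = 93.56 cm.

X̄ = 61.42 cm, Ȳ = 93.56 cm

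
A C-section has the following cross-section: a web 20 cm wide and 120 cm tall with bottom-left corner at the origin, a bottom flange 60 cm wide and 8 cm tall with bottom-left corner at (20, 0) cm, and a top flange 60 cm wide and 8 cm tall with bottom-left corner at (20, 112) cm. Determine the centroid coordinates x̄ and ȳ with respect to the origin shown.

web: A = 20 × 120 = 2400.00, centroid at (10.00, 60.00).
bottom flange: A = 60 × 8 = 480.00, centroid at (50.00, 4.00).
top flange: A = 60 × 8 = 480.00, centroid at (50.00, 116.00).
ΣA = 3360.00 cm², ΣAx̄ = 72000.00 cm³, ΣAȳ = 201600.00 cm³.
x̄ = 72000.00/3360.00 = 21.43 cm; ȳ = 201600.00/3360.00 = 60.00 cm.

x̄ = 21.43 cm, ȳ = 60.00 cm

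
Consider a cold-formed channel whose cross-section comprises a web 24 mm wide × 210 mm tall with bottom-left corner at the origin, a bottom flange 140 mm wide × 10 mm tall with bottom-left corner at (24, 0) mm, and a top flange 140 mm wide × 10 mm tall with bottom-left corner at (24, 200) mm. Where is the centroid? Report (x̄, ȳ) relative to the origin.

x̄ = 41.29 mm, ȳ = 105.00 mm

web: A = 24 × 210 = 5040.00, centroid at (12.00, 105.00).
bottom flange: A = 140 × 10 = 1400.00, centroid at (94.00, 5.00).
top flange: A = 140 × 10 = 1400.00, centroid at (94.00, 205.00).
ΣA = 7840.00 mm²
ΣAx̄ = (5040.00)(12.00) + (1400.00)(94.00) + (1400.00)(94.00) = 323680.00 mm³
ΣAȳ = (5040.00)(105.00) + (1400.00)(5.00) + (1400.00)(205.00) = 823200.00 mm³
x̄ = 323680.00 / 7840.00 = 41.29 mm
ȳ = 823200.00 / 7840.00 = 105.00 mm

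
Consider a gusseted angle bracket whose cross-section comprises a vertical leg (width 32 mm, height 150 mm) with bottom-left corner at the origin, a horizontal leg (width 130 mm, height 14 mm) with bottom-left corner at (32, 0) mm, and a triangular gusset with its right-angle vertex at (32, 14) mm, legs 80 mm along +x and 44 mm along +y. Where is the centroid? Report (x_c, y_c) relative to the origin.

x_c = 42.55 mm, y_c = 50.50 mm

vertical leg: A = 32 × 150 = 4800.00, centroid at (16.00, 75.00).
horizontal leg: A = 130 × 14 = 1820.00, centroid at (97.00, 7.00).
gusset: A = ½·80·44 = 1760.00, centroid at (58.67, 28.67).
ΣA = 8380.00 mm², ΣAx_c = 356593.33 mm³, ΣAy_c = 423193.33 mm³.
x_c = 356593.33/8380.00 = 42.55 mm; y_c = 423193.33/8380.00 = 50.50 mm.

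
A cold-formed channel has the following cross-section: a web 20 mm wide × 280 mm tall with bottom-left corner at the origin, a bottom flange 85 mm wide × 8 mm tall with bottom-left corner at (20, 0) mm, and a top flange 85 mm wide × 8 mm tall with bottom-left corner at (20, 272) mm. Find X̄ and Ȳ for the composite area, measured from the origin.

Part | A | x̄ᵢ | ȳᵢ | A·x̄ᵢ | A·ȳᵢ
web | 5600.00 | 10.00 | 140.00 | 56000.00 | 784000.00
bottom flange | 680.00 | 62.50 | 4.00 | 42500.00 | 2720.00
top flange | 680.00 | 62.50 | 276.00 | 42500.00 | 187680.00
Σ | 6960.00 |  |  | 141000.00 | 974400.00
X̄ = 141000.00 / 6960.00 = 20.26 mm
Ȳ = 974400.00 / 6960.00 = 140.00 mm

X̄ = 20.26 mm, Ȳ = 140.00 mm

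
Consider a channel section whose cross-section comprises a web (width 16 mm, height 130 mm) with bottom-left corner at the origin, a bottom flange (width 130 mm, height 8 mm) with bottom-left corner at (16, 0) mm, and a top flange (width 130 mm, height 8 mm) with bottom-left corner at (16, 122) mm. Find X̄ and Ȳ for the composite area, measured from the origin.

web: A = 16 × 130 = 2080.00, centroid at (8.00, 65.00).
bottom flange: A = 130 × 8 = 1040.00, centroid at (81.00, 4.00).
top flange: A = 130 × 8 = 1040.00, centroid at (81.00, 126.00).
ΣA = 4160.00 mm²
ΣAX̄ = (2080.00)(8.00) + (1040.00)(81.00) + (1040.00)(81.00) = 185120.00 mm³
ΣAȲ = (2080.00)(65.00) + (1040.00)(4.00) + (1040.00)(126.00) = 270400.00 mm³
X̄ = 185120.00 / 4160.00 = 44.50 mm
Ȳ = 270400.00 / 4160.00 = 65.00 mm

X̄ = 44.50 mm, Ȳ = 65.00 mm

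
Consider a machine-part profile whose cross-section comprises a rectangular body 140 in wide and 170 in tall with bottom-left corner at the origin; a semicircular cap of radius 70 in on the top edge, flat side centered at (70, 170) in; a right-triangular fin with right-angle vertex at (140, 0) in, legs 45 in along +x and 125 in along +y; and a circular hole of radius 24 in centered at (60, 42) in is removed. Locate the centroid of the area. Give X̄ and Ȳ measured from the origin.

X̄ = 77.91 in, Ȳ = 110.81 in

rectangular body: A = 140 × 170 = 23800.00, centroid at (70.00, 85.00).
semicircular top: A = ½π·70² = 7696.90, centroid at (70.00, 199.71).
triangular fin: A = ½·45·125 = 2812.50, centroid at (155.00, 41.67).
hole: A = −π·24² = -1809.56, centroid at (60.00, 42.00).
ΣA = 32499.84 in²
ΣAX̄ = (23800.00)(70.00) + (7696.90)(70.00) + (2812.50)(155.00) + (-1809.56)(60.00) = 2532147.20 in³
ΣAȲ = (23800.00)(85.00) + (7696.90)(199.71) + (2812.50)(41.67) + (-1809.56)(42.00) = 3601326.10 in³
X̄ = 2532147.20 / 32499.84 = 77.91 in
Ȳ = 3601326.10 / 32499.84 = 110.81 in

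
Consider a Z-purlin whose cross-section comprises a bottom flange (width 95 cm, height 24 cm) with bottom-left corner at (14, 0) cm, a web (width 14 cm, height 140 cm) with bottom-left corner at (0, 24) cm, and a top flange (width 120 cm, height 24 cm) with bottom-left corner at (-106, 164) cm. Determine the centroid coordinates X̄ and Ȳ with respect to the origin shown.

bottom flange: A = 95 × 24 = 2280.00, centroid at (61.50, 12.00).
web: A = 14 × 140 = 1960.00, centroid at (7.00, 94.00).
top flange: A = 120 × 24 = 2880.00, centroid at (-46.00, 176.00).
ΣA = 7120.00 cm², ΣAX̄ = 21460.00 cm³, ΣAȲ = 718480.00 cm³.
X̄ = 21460.00/7120.00 = 3.01 cm; Ȳ = 718480.00/7120.00 = 100.91 cm.

X̄ = 3.01 cm, Ȳ = 100.91 cm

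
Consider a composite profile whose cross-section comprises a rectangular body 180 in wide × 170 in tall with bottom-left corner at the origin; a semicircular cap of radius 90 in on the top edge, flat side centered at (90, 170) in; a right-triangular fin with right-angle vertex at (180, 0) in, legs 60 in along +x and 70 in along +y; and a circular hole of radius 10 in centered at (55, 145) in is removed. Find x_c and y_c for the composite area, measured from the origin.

x_c = 95.36 in, y_c = 116.46 in

Part | A | x̄ᵢ | ȳᵢ | A·x̄ᵢ | A·ȳᵢ
rectangular body | 30600.00 | 90.00 | 85.00 | 2754000.00 | 2601000.00
semicircular top | 12723.45 | 90.00 | 208.20 | 1145110.52 | 2648986.54
triangular fin | 2100.00 | 200.00 | 23.33 | 420000.00 | 49000.00
hole | -314.16 | 55.00 | 145.00 | -17278.76 | -45553.09
Σ | 45109.29 |  |  | 4301831.76 | 5253433.45
x_c = 4301831.76 / 45109.29 = 95.36 in
y_c = 5253433.45 / 45109.29 = 116.46 in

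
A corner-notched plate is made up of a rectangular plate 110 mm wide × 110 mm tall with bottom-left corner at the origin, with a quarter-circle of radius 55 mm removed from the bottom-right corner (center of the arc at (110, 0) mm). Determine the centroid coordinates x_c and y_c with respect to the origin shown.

x_c = 47.27 mm, y_c = 62.73 mm

plate: A = 110 × 110 = 12100.00, centroid at (55.00, 55.00).
removed quarter-circle: A = −¼π·55² = -2375.83, centroid at (86.66, 23.34).
ΣA = 9724.17 mm²
ΣAx_c = (12100.00)(55.00) + (-2375.83)(86.66) = 459617.09 mm³
ΣAy_c = (12100.00)(55.00) + (-2375.83)(23.34) = 610041.67 mm³
x_c = 459617.09 / 9724.17 = 47.27 mm
y_c = 610041.67 / 9724.17 = 62.73 mm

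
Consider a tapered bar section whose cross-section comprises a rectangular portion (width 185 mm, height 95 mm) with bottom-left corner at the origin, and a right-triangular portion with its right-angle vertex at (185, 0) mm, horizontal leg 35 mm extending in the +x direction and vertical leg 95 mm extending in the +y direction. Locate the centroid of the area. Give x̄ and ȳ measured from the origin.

rectangular portion: A = 185 × 95 = 17575.00, centroid at (92.50, 47.50).
triangular portion: A = ½·35·95 = 1662.50, centroid at (196.67, 31.67).
ΣA = 19237.50 mm²
ΣAx̄ = (17575.00)(92.50) + (1662.50)(196.67) = 1952645.83 mm³
ΣAȳ = (17575.00)(47.50) + (1662.50)(31.67) = 887458.33 mm³
x̄ = 1952645.83 / 19237.50 = 101.50 mm
ȳ = 887458.33 / 19237.50 = 46.13 mm

x̄ = 101.50 mm, ȳ = 46.13 mm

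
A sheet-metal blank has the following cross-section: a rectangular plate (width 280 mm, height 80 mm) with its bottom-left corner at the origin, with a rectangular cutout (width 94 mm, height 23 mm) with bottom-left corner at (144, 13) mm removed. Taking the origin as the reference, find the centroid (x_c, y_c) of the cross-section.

plate: A = 280 × 80 = 22400.00, centroid at (140.00, 40.00).
hole: A = −(94 × 23) = -2162.00, centroid at (191.00, 24.50).
ΣA = 20238.00 mm²
ΣAx_c = (22400.00)(140.00) + (-2162.00)(191.00) = 2723058.00 mm³
ΣAy_c = (22400.00)(40.00) + (-2162.00)(24.50) = 843031.00 mm³
x_c = 2723058.00 / 20238.00 = 134.55 mm
y_c = 843031.00 / 20238.00 = 41.66 mm

x_c = 134.55 mm, y_c = 41.66 mm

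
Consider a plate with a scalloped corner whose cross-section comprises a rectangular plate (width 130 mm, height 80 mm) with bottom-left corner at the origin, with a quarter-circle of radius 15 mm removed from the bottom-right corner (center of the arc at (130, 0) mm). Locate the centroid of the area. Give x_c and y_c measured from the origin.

plate: A = 130 × 80 = 10400.00, centroid at (65.00, 40.00).
removed quarter-circle: A = −¼π·15² = -176.71, centroid at (123.63, 6.37).
ΣA = 10223.29 mm²
ΣAx_c = (10400.00)(65.00) + (-176.71)(123.63) = 654152.10 mm³
ΣAy_c = (10400.00)(40.00) + (-176.71)(6.37) = 414875.00 mm³
x_c = 654152.10 / 10223.29 = 63.99 mm
y_c = 414875.00 / 10223.29 = 40.58 mm

x_c = 63.99 mm, y_c = 40.58 mm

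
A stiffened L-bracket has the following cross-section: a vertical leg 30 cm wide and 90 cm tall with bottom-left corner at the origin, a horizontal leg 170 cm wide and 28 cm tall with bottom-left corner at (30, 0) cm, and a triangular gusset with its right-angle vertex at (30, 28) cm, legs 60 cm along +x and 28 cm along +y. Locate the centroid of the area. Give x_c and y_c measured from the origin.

x_c = 75.89 cm, y_c = 26.45 cm

vertical leg: A = 30 × 90 = 2700.00, centroid at (15.00, 45.00).
horizontal leg: A = 170 × 28 = 4760.00, centroid at (115.00, 14.00).
gusset: A = ½·60·28 = 840.00, centroid at (50.00, 37.33).
ΣA = 8300.00 cm²
ΣAx_c = (2700.00)(15.00) + (4760.00)(115.00) + (840.00)(50.00) = 629900.00 cm³
ΣAy_c = (2700.00)(45.00) + (4760.00)(14.00) + (840.00)(37.33) = 219500.00 cm³
x_c = 629900.00 / 8300.00 = 75.89 cm
y_c = 219500.00 / 8300.00 = 26.45 cm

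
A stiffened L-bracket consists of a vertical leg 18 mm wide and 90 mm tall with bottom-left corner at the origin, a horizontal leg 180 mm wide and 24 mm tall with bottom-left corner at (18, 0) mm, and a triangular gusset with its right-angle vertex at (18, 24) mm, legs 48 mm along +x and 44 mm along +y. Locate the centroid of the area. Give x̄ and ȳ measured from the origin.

vertical leg: A = 18 × 90 = 1620.00, centroid at (9.00, 45.00).
horizontal leg: A = 180 × 24 = 4320.00, centroid at (108.00, 12.00).
gusset: A = ½·48·44 = 1056.00, centroid at (34.00, 38.67).
ΣA = 6996.00 mm²
ΣAx̄ = (1620.00)(9.00) + (4320.00)(108.00) + (1056.00)(34.00) = 517044.00 mm³
ΣAȳ = (1620.00)(45.00) + (4320.00)(12.00) + (1056.00)(38.67) = 165572.00 mm³
x̄ = 517044.00 / 6996.00 = 73.91 mm
ȳ = 165572.00 / 6996.00 = 23.67 mm

x̄ = 73.91 mm, ȳ = 23.67 mm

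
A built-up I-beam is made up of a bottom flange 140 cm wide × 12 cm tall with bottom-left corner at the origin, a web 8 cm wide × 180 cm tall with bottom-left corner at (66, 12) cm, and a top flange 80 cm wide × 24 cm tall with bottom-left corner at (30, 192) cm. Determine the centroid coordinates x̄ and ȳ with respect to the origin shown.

bottom flange: A = 140 × 12 = 1680.00, centroid at (70.00, 6.00).
web: A = 8 × 180 = 1440.00, centroid at (70.00, 102.00).
top flange: A = 80 × 24 = 1920.00, centroid at (70.00, 204.00).
ΣA = 5040.00 cm²
ΣAx̄ = (1680.00)(70.00) + (1440.00)(70.00) + (1920.00)(70.00) = 352800.00 cm³
ΣAȳ = (1680.00)(6.00) + (1440.00)(102.00) + (1920.00)(204.00) = 548640.00 cm³
x̄ = 352800.00 / 5040.00 = 70.00 cm
ȳ = 548640.00 / 5040.00 = 108.86 cm

x̄ = 70.00 cm, ȳ = 108.86 cm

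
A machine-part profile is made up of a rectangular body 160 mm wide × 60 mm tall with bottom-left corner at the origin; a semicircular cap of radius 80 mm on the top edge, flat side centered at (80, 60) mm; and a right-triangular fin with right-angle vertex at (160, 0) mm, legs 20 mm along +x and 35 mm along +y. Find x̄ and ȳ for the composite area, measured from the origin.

rectangular body: A = 160 × 60 = 9600.00, centroid at (80.00, 30.00).
semicircular top: A = ½π·80² = 10053.10, centroid at (80.00, 93.95).
triangular fin: A = ½·20·35 = 350.00, centroid at (166.67, 11.67).
ΣA = 20003.10 mm², ΣAx̄ = 1630581.05 mm³, ΣAȳ = 1236602.46 mm³.
x̄ = 1630581.05/20003.10 = 81.52 mm; ȳ = 1236602.46/20003.10 = 61.82 mm.

x̄ = 81.52 mm, ȳ = 61.82 mm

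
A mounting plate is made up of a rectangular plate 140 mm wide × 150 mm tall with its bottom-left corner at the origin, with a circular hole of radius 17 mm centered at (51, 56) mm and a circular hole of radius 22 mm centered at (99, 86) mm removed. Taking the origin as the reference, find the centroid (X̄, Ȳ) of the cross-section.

plate: A = 140 × 150 = 21000.00, centroid at (70.00, 75.00).
hole 1: A = −π·17² = -907.92, centroid at (51.00, 56.00).
hole 2: A = −π·22² = -1520.53, centroid at (99.00, 86.00).
ΣA = 18571.55 mm²
ΣAX̄ = (21000.00)(70.00) + (-907.92)(51.00) + (-1520.53)(99.00) = 1273163.51 mm³
ΣAȲ = (21000.00)(75.00) + (-907.92)(56.00) + (-1520.53)(86.00) = 1393390.81 mm³
X̄ = 1273163.51 / 18571.55 = 68.55 mm
Ȳ = 1393390.81 / 18571.55 = 75.03 mm

X̄ = 68.55 mm, Ȳ = 75.03 mm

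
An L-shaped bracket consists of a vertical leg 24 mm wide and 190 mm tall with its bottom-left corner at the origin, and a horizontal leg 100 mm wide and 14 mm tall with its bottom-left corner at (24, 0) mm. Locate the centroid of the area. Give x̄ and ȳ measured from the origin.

vertical leg: A = 24 × 190 = 4560.00, centroid at (12.00, 95.00).
horizontal leg: A = 100 × 14 = 1400.00, centroid at (74.00, 7.00).
ΣA = 5960.00 mm²
ΣAx̄ = (4560.00)(12.00) + (1400.00)(74.00) = 158320.00 mm³
ΣAȳ = (4560.00)(95.00) + (1400.00)(7.00) = 443000.00 mm³
x̄ = 158320.00 / 5960.00 = 26.56 mm
ȳ = 443000.00 / 5960.00 = 74.33 mm

x̄ = 26.56 mm, ȳ = 74.33 mm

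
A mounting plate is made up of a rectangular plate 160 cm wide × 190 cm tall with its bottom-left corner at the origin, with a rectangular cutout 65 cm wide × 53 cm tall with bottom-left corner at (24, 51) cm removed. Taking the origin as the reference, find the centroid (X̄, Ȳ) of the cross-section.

Part | A | x̄ᵢ | ȳᵢ | A·x̄ᵢ | A·ȳᵢ
plate | 30400.00 | 80.00 | 95.00 | 2432000.00 | 2888000.00
hole | -3445.00 | 56.50 | 77.50 | -194642.50 | -266987.50
Σ | 26955.00 |  |  | 2237357.50 | 2621012.50
X̄ = 2237357.50 / 26955.00 = 83.00 cm
Ȳ = 2621012.50 / 26955.00 = 97.24 cm

X̄ = 83.00 cm, Ȳ = 97.24 cm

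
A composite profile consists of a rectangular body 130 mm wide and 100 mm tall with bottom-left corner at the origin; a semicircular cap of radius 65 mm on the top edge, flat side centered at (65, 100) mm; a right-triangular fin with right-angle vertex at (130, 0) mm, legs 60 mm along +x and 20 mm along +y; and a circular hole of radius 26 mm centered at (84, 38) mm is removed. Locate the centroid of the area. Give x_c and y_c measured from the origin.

x_c = 65.59 mm, y_c = 78.40 mm

Part | A | x̄ᵢ | ȳᵢ | A·x̄ᵢ | A·ȳᵢ
rectangular body | 13000.00 | 65.00 | 50.00 | 845000.00 | 650000.00
semicircular top | 6636.61 | 65.00 | 127.59 | 431379.94 | 846744.78
triangular fin | 600.00 | 150.00 | 6.67 | 90000.00 | 4000.00
hole | -2123.72 | 84.00 | 38.00 | -178392.20 | -80701.23
Σ | 18112.90 |  |  | 1187987.74 | 1420043.55
x_c = 1187987.74 / 18112.90 = 65.59 mm
y_c = 1420043.55 / 18112.90 = 78.40 mm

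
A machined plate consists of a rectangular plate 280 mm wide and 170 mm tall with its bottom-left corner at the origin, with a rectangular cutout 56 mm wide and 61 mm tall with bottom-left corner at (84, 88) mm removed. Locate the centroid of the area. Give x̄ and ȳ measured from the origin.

x̄ = 142.16 mm, ȳ = 82.41 mm

Part | A | x̄ᵢ | ȳᵢ | A·x̄ᵢ | A·ȳᵢ
plate | 47600.00 | 140.00 | 85.00 | 6664000.00 | 4046000.00
hole | -3416.00 | 112.00 | 118.50 | -382592.00 | -404796.00
Σ | 44184.00 |  |  | 6281408.00 | 3641204.00
x̄ = 6281408.00 / 44184.00 = 142.16 mm
ȳ = 3641204.00 / 44184.00 = 82.41 mm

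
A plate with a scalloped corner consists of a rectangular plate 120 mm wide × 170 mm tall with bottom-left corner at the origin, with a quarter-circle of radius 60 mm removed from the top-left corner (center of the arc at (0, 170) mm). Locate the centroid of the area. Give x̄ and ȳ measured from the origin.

plate: A = 120 × 170 = 20400.00, centroid at (60.00, 85.00).
removed quarter-circle: A = −¼π·60² = -2827.43, centroid at (25.46, 144.54).
ΣA = 17572.57 mm², ΣAx̄ = 1152000.00 mm³, ΣAȳ = 1325336.32 mm³.
x̄ = 1152000.00/17572.57 = 65.56 mm; ȳ = 1325336.32/17572.57 = 75.42 mm.

x̄ = 65.56 mm, ȳ = 75.42 mm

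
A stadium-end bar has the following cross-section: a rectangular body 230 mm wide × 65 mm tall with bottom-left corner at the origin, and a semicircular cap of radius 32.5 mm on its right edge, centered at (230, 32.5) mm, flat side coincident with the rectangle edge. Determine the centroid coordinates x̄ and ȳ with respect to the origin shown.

rectangular body: A = 230 × 65 = 14950.00, centroid at (115.00, 32.50).
semicircular end: A = ½π·32.5² = 1659.15, centroid at (243.79, 32.50).
ΣA = 16609.15 mm², ΣAx̄ = 2123740.75 mm³, ΣAȳ = 539797.49 mm³.
x̄ = 2123740.75/16609.15 = 127.87 mm; ȳ = 539797.49/16609.15 = 32.50 mm.

x̄ = 127.87 mm, ȳ = 32.50 mm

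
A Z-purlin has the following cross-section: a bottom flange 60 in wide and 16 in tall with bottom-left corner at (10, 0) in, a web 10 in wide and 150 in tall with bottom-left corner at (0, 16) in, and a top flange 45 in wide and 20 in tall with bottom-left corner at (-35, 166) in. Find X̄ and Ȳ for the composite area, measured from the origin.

X̄ = 10.31 in, Ȳ = 90.05 in

Part | A | x̄ᵢ | ȳᵢ | A·x̄ᵢ | A·ȳᵢ
bottom flange | 960.00 | 40.00 | 8.00 | 38400.00 | 7680.00
web | 1500.00 | 5.00 | 91.00 | 7500.00 | 136500.00
top flange | 900.00 | -12.50 | 176.00 | -11250.00 | 158400.00
Σ | 3360.00 |  |  | 34650.00 | 302580.00
X̄ = 34650.00 / 3360.00 = 10.31 in
Ȳ = 302580.00 / 3360.00 = 90.05 in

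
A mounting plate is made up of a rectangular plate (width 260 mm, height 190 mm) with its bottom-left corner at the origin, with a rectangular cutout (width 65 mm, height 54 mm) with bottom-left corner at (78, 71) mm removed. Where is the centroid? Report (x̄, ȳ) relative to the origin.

plate: A = 260 × 190 = 49400.00, centroid at (130.00, 95.00).
hole: A = −(65 × 54) = -3510.00, centroid at (110.50, 98.00).
ΣA = 45890.00 mm², ΣAx̄ = 6034145.00 mm³, ΣAȳ = 4349020.00 mm³.
x̄ = 6034145.00/45890.00 = 131.49 mm; ȳ = 4349020.00/45890.00 = 94.77 mm.

x̄ = 131.49 mm, ȳ = 94.77 mm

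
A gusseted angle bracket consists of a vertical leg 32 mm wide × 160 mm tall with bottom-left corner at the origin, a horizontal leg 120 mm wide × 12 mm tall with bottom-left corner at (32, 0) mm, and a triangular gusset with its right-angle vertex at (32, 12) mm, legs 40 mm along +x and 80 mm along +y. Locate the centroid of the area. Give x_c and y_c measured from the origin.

x_c = 35.16 mm, y_c = 58.84 mm

vertical leg: A = 32 × 160 = 5120.00, centroid at (16.00, 80.00).
horizontal leg: A = 120 × 12 = 1440.00, centroid at (92.00, 6.00).
gusset: A = ½·40·80 = 1600.00, centroid at (45.33, 38.67).
ΣA = 8160.00 mm², ΣAx_c = 286933.33 mm³, ΣAy_c = 480106.67 mm³.
x_c = 286933.33/8160.00 = 35.16 mm; y_c = 480106.67/8160.00 = 58.84 mm.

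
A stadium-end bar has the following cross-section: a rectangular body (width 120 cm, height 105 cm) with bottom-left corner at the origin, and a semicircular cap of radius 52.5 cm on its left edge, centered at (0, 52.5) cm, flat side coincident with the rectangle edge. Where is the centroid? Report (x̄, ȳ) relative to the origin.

x̄ = 38.96 cm, ȳ = 52.50 cm

Part | A | x̄ᵢ | ȳᵢ | A·x̄ᵢ | A·ȳᵢ
rectangular body | 12600.00 | 60.00 | 52.50 | 756000.00 | 661500.00
semicircular end | 4329.51 | -22.28 | 52.50 | -96468.75 | 227299.14
Σ | 16929.51 |  |  | 659531.25 | 888799.14
x̄ = 659531.25 / 16929.51 = 38.96 cm
ȳ = 888799.14 / 16929.51 = 52.50 cm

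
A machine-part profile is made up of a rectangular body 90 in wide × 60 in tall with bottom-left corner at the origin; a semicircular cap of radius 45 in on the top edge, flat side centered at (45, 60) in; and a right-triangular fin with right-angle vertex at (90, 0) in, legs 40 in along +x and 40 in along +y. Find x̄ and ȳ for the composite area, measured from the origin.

Part | A | x̄ᵢ | ȳᵢ | A·x̄ᵢ | A·ȳᵢ
rectangular body | 5400.00 | 45.00 | 30.00 | 243000.00 | 162000.00
semicircular top | 3180.86 | 45.00 | 79.10 | 143138.82 | 251601.75
triangular fin | 800.00 | 103.33 | 13.33 | 82666.67 | 10666.67
Σ | 9380.86 |  |  | 468805.48 | 424268.42
x̄ = 468805.48 / 9380.86 = 49.97 in
ȳ = 424268.42 / 9380.86 = 45.23 in

x̄ = 49.97 in, ȳ = 45.23 in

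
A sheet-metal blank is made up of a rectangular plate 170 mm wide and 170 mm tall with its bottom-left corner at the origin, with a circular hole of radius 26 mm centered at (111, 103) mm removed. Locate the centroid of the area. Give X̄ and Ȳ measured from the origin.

plate: A = 170 × 170 = 28900.00, centroid at (85.00, 85.00).
hole: A = −π·26² = -2123.72, centroid at (111.00, 103.00).
ΣA = 26776.28 mm²
ΣAX̄ = (28900.00)(85.00) + (-2123.72)(111.00) = 2220767.45 mm³
ΣAȲ = (28900.00)(85.00) + (-2123.72)(103.00) = 2237757.19 mm³
X̄ = 2220767.45 / 26776.28 = 82.94 mm
Ȳ = 2237757.19 / 26776.28 = 83.57 mm

X̄ = 82.94 mm, Ȳ = 83.57 mm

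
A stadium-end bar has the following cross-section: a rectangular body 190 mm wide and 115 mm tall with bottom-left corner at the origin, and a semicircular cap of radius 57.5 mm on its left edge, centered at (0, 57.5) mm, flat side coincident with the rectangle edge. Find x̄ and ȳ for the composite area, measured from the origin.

Part | A | x̄ᵢ | ȳᵢ | A·x̄ᵢ | A·ȳᵢ
rectangular body | 21850.00 | 95.00 | 57.50 | 2075750.00 | 1256375.00
semicircular end | 5193.45 | -24.40 | 57.50 | -126739.58 | 298623.11
Σ | 27043.45 |  |  | 1949010.42 | 1554998.11
x̄ = 1949010.42 / 27043.45 = 72.07 mm
ȳ = 1554998.11 / 27043.45 = 57.50 mm

x̄ = 72.07 mm, ȳ = 57.50 mm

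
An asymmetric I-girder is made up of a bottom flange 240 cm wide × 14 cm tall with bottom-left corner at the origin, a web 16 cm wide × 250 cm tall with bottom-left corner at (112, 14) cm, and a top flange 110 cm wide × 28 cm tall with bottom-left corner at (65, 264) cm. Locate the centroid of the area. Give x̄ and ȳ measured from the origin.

bottom flange: A = 240 × 14 = 3360.00, centroid at (120.00, 7.00).
web: A = 16 × 250 = 4000.00, centroid at (120.00, 139.00).
top flange: A = 110 × 28 = 3080.00, centroid at (120.00, 278.00).
ΣA = 10440.00 cm², ΣAx̄ = 1252800.00 cm³, ΣAȳ = 1435760.00 cm³.
x̄ = 1252800.00/10440.00 = 120.00 cm; ȳ = 1435760.00/10440.00 = 137.52 cm.

x̄ = 120.00 cm, ȳ = 137.52 cm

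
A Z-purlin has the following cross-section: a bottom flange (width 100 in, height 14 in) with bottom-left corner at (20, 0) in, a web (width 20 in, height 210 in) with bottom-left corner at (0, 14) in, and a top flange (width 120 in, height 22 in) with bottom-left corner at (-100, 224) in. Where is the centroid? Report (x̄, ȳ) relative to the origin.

bottom flange: A = 100 × 14 = 1400.00, centroid at (70.00, 7.00).
web: A = 20 × 210 = 4200.00, centroid at (10.00, 119.00).
top flange: A = 120 × 22 = 2640.00, centroid at (-40.00, 235.00).
ΣA = 8240.00 in², ΣAx̄ = 34400.00 in³, ΣAȳ = 1130000.00 in³.
x̄ = 34400.00/8240.00 = 4.17 in; ȳ = 1130000.00/8240.00 = 137.14 in.

x̄ = 4.17 in, ȳ = 137.14 in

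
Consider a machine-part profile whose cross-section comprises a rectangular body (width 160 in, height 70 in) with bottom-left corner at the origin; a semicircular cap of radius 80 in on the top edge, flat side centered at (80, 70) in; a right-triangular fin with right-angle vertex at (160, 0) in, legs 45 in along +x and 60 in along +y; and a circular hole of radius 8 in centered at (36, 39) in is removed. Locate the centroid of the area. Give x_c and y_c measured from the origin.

x_c = 86.12 in, y_c = 65.00 in

Part | A | x̄ᵢ | ȳᵢ | A·x̄ᵢ | A·ȳᵢ
rectangular body | 11200.00 | 80.00 | 35.00 | 896000.00 | 392000.00
semicircular top | 10053.10 | 80.00 | 103.95 | 804247.72 | 1045050.09
triangular fin | 1350.00 | 175.00 | 20.00 | 236250.00 | 27000.00
hole | -201.06 | 36.00 | 39.00 | -7238.23 | -7841.42
Σ | 22402.03 |  |  | 1929259.49 | 1456208.67
x_c = 1929259.49 / 22402.03 = 86.12 in
y_c = 1456208.67 / 22402.03 = 65.00 in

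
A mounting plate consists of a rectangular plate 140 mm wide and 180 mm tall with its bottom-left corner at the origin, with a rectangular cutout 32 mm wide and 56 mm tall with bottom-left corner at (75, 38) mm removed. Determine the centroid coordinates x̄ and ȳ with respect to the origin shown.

plate: A = 140 × 180 = 25200.00, centroid at (70.00, 90.00).
hole: A = −(32 × 56) = -1792.00, centroid at (91.00, 66.00).
ΣA = 23408.00 mm², ΣAx̄ = 1600928.00 mm³, ΣAȳ = 2149728.00 mm³.
x̄ = 1600928.00/23408.00 = 68.39 mm; ȳ = 2149728.00/23408.00 = 91.84 mm.

x̄ = 68.39 mm, ȳ = 91.84 mm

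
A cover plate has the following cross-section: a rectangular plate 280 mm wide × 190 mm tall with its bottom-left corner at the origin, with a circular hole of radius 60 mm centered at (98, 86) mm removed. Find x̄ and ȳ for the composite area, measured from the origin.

plate: A = 280 × 190 = 53200.00, centroid at (140.00, 95.00).
hole: A = −π·60² = -11309.73, centroid at (98.00, 86.00).
ΣA = 41890.27 mm², ΣAx̄ = 6339646.11 mm³, ΣAȳ = 4081362.91 mm³.
x̄ = 6339646.11/41890.27 = 151.34 mm; ȳ = 4081362.91/41890.27 = 97.43 mm.

x̄ = 151.34 mm, ȳ = 97.43 mm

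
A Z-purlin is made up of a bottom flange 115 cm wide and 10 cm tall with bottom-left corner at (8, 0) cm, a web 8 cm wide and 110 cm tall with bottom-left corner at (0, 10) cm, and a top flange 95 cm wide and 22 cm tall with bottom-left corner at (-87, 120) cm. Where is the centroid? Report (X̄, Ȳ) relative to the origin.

bottom flange: A = 115 × 10 = 1150.00, centroid at (65.50, 5.00).
web: A = 8 × 110 = 880.00, centroid at (4.00, 65.00).
top flange: A = 95 × 22 = 2090.00, centroid at (-39.50, 131.00).
ΣA = 4120.00 cm², ΣAX̄ = -3710.00 cm³, ΣAȲ = 336740.00 cm³.
X̄ = -3710.00/4120.00 = -0.90 cm; Ȳ = 336740.00/4120.00 = 81.73 cm.

X̄ = -0.90 cm, Ȳ = 81.73 cm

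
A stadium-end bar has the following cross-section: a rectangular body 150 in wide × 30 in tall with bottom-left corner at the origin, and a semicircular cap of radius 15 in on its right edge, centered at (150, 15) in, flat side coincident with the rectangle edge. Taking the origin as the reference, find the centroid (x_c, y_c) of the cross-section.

x_c = 80.93 in, y_c = 15.00 in

rectangular body: A = 150 × 30 = 4500.00, centroid at (75.00, 15.00).
semicircular end: A = ½π·15² = 353.43, centroid at (156.37, 15.00).
ΣA = 4853.43 in²
ΣAx_c = (4500.00)(75.00) + (353.43)(156.37) = 392764.38 in³
ΣAy_c = (4500.00)(15.00) + (353.43)(15.00) = 72801.44 in³
x_c = 392764.38 / 4853.43 = 80.93 in
y_c = 72801.44 / 4853.43 = 15.00 in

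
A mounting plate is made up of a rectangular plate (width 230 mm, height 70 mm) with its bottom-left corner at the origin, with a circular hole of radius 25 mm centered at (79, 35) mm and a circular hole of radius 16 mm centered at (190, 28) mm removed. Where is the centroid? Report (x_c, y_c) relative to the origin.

plate: A = 230 × 70 = 16100.00, centroid at (115.00, 35.00).
hole 1: A = −π·25² = -1963.50, centroid at (79.00, 35.00).
hole 2: A = −π·16² = -804.25, centroid at (190.00, 28.00).
ΣA = 13332.26 mm², ΣAx_c = 1543576.80 mm³, ΣAy_c = 472258.72 mm³.
x_c = 1543576.80/13332.26 = 115.78 mm; y_c = 472258.72/13332.26 = 35.42 mm.

x_c = 115.78 mm, y_c = 35.42 mm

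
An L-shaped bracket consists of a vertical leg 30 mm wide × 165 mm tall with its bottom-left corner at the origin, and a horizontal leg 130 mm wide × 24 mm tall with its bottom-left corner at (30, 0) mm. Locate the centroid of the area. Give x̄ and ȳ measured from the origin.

vertical leg: A = 30 × 165 = 4950.00, centroid at (15.00, 82.50).
horizontal leg: A = 130 × 24 = 3120.00, centroid at (95.00, 12.00).
ΣA = 8070.00 mm²
ΣAx̄ = (4950.00)(15.00) + (3120.00)(95.00) = 370650.00 mm³
ΣAȳ = (4950.00)(82.50) + (3120.00)(12.00) = 445815.00 mm³
x̄ = 370650.00 / 8070.00 = 45.93 mm
ȳ = 445815.00 / 8070.00 = 55.24 mm

x̄ = 45.93 mm, ȳ = 55.24 mm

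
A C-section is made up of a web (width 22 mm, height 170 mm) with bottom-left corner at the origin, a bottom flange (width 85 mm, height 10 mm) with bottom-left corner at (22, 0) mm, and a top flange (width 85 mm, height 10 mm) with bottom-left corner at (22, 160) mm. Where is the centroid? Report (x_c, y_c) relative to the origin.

x_c = 27.72 mm, y_c = 85.00 mm

web: A = 22 × 170 = 3740.00, centroid at (11.00, 85.00).
bottom flange: A = 85 × 10 = 850.00, centroid at (64.50, 5.00).
top flange: A = 85 × 10 = 850.00, centroid at (64.50, 165.00).
ΣA = 5440.00 mm²
ΣAx_c = (3740.00)(11.00) + (850.00)(64.50) + (850.00)(64.50) = 150790.00 mm³
ΣAy_c = (3740.00)(85.00) + (850.00)(5.00) + (850.00)(165.00) = 462400.00 mm³
x_c = 150790.00 / 5440.00 = 27.72 mm
y_c = 462400.00 / 5440.00 = 85.00 mm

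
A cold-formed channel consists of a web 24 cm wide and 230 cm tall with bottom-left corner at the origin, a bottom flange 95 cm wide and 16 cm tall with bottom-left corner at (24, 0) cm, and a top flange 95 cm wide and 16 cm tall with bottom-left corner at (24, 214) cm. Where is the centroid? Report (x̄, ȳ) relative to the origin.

x̄ = 33.13 cm, ȳ = 115.00 cm

web: A = 24 × 230 = 5520.00, centroid at (12.00, 115.00).
bottom flange: A = 95 × 16 = 1520.00, centroid at (71.50, 8.00).
top flange: A = 95 × 16 = 1520.00, centroid at (71.50, 222.00).
ΣA = 8560.00 cm²
ΣAx̄ = (5520.00)(12.00) + (1520.00)(71.50) + (1520.00)(71.50) = 283600.00 cm³
ΣAȳ = (5520.00)(115.00) + (1520.00)(8.00) + (1520.00)(222.00) = 984400.00 cm³
x̄ = 283600.00 / 8560.00 = 33.13 cm
ȳ = 984400.00 / 8560.00 = 115.00 cm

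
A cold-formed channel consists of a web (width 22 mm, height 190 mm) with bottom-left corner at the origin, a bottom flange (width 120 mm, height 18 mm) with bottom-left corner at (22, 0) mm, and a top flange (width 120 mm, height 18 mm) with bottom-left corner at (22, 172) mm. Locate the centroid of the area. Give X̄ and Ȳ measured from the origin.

web: A = 22 × 190 = 4180.00, centroid at (11.00, 95.00).
bottom flange: A = 120 × 18 = 2160.00, centroid at (82.00, 9.00).
top flange: A = 120 × 18 = 2160.00, centroid at (82.00, 181.00).
ΣA = 8500.00 mm²
ΣAX̄ = (4180.00)(11.00) + (2160.00)(82.00) + (2160.00)(82.00) = 400220.00 mm³
ΣAȲ = (4180.00)(95.00) + (2160.00)(9.00) + (2160.00)(181.00) = 807500.00 mm³
X̄ = 400220.00 / 8500.00 = 47.08 mm
Ȳ = 807500.00 / 8500.00 = 95.00 mm

X̄ = 47.08 mm, Ȳ = 95.00 mm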